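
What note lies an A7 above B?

A##

A seventh above B lands on the letter A.
An augmented seventh spans 12 semitones, so B moves to pitch class 11. On the letter A that is A##.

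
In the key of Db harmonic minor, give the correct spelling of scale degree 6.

Bbb

The Db harmonic minor scale runs Db Eb Fb Gb Ab Bbb C.
Degree 6 is Bbb.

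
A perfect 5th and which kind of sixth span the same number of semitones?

diminished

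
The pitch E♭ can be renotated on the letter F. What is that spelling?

Fbb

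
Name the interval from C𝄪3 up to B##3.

The letter names run C→B, a span of 6 letter steps, so the interval is some kind of seventh.
C## to B## is 11 semitones. A major seventh is 11, so 11 makes it major.

major seventh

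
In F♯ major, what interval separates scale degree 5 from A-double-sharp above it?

Scale degree 5 of F# major is C#.
C# up to A##: letters C→A make it a sixth; 10 semitones makes it augmented.

augmented sixth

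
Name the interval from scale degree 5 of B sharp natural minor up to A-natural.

Scale degree 5 of B# natural minor is F##.
F## up to A: letters F→A make it a third; 2 semitones makes it diminished.

diminished third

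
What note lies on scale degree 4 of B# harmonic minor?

The B# harmonic minor scale runs B# C## D# E# F## G# A##.
Degree 4 is E#.

E#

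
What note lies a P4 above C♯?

C up a perfect fourth is F, so the target letter is F.
From C#, a perfect fourth is 5 semitones up: F#.

F#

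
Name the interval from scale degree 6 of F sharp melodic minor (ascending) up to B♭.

diminished sixth

Scale degree 6 of F# melodic minor (ascending) is D#.
D# up to Bb: letters D→B make it a sixth; 7 semitones makes it diminished.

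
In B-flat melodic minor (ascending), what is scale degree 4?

Eb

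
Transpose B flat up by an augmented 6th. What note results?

G#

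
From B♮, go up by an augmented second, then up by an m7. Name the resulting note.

An augmented second up from B is C## (letter C, 3 semitones up).
A minor seventh up from C## is B# (letter B, 10 semitones up).

B#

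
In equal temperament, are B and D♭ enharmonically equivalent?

No

Two spellings are enharmonically equivalent only if they share a pitch class.
Here B → 11, Db → 1; 1 ≠ 11, so they are not.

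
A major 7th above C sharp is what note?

A seventh above C lands on the letter B.
A major seventh spans 11 semitones, so C# moves to pitch class 0. On the letter B that is B#.

B#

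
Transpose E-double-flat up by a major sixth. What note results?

Cb

E up a major sixth is C#, so the target letter is C.
From Ebb, a major sixth is 9 semitones up: Cb.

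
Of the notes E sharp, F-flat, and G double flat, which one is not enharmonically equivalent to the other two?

Fb

In 12-tone equal temperament, enharmonic equivalents share a pitch class. E# is pitch class 5; Fb is pitch class 4; Gbb is pitch class 5.
E# and Gbb share pitch class 5, while Fb is pitch class 4.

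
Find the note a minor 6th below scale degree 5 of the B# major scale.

A##

Scale degree 5 of B# major is F##.
A minor sixth (8 semitones) below F## lands on the letter A, giving A##.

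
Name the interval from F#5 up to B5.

Counting letters F–G–A–B gives a fourth.
F#→B = 5 semitones, exactly the perfect fourth.

perfect fourth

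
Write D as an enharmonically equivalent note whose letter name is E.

Plain E sits 2 semitones above D, so on the letter E the same pitch needs a double flat: Ebb.

Ebb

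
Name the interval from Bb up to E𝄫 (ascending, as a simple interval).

The letter names run B→E, a span of 3 letter steps, so the interval is some kind of fourth.
Bb to Ebb is 4 semitones. A perfect fourth is 5, so 4 makes it diminished.

diminished fourth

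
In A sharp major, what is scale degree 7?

G##

Degree 7 takes the letter 6 steps above A, which is G.
In major, degree 7 sits 11 semitones above the tonic. A# + 11 semitones is pitch class 9, spelled on G as G##.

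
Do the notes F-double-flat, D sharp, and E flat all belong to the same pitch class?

Yes

Fbb = pitch class 3 and D# = pitch class 3 and Eb = pitch class 3 — the same pitch class, so they are enharmonic equivalents.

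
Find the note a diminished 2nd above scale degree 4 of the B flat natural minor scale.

Scale degree 4 of Bb natural minor is Eb.
A diminished second (0 semitones) above Eb lands on the letter F, giving Fbb.

Fbb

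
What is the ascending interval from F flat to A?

Counting letters F–G–A gives a third.
Fb→A = 5 semitones, 1 wider than the major third (4), so augmented.

augmented third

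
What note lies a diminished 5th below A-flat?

D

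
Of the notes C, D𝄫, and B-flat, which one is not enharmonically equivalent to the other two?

In 12-tone equal temperament, enharmonic equivalents share a pitch class. C is pitch class 0; Dbb is pitch class 0; Bb is pitch class 10.
C and Dbb share pitch class 0, while Bb is pitch class 10.

Bb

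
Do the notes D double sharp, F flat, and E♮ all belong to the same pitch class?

D## is pitch class 4; Fb is pitch class 4; E is pitch class 4.
All spellings map to pitch class 4, so they are enharmonically equivalent.

Yes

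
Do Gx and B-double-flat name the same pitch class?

Yes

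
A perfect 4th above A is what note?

D

A up a perfect fourth is D, so the target letter is D.
From A, a perfect fourth is 5 semitones up: D.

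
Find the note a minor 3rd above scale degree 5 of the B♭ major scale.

Scale degree 5 of Bb major is F.
A minor third (3 semitones) above F lands on the letter A, giving Ab.

Ab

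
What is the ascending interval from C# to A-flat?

Counting letters C–D–E–F–G–A gives a sixth.
C#→Ab = 7 semitones, 2 narrower than the major sixth (9), so diminished.

diminished sixth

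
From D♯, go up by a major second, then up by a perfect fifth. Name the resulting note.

B#

A major second up from D# is E# (letter E, 2 semitones up).
A perfect fifth up from E# is B# (letter B, 7 semitones up).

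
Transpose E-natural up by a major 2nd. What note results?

F#

A second above E lands on the letter F.
A major second spans 2 semitones, so E moves to pitch class 6. On the letter F that is F#.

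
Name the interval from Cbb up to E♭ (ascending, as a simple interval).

augmented third

The letter names run C→E, a span of 2 letter steps, so the interval is some kind of third.
Cbb to Eb is 5 semitones. A major third is 4, so 5 makes it augmented.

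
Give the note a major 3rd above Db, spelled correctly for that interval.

A third above D lands on the letter F.
A major third spans 4 semitones, so Db moves to pitch class 5. On the letter F that is F.

F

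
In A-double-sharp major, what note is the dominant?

E##

Degree 5 takes the letter 4 steps above A, which is E.
In major, degree 5 sits 7 semitones above the tonic. A## + 7 semitones is pitch class 6, spelled on E as E##.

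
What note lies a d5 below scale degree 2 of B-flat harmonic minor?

F#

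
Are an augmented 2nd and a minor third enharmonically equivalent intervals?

An augmented second spans 3 semitones; a minor third spans 3.
They are enharmonically equivalent.

Yes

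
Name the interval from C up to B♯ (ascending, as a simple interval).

augmented seventh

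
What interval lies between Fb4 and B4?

The letter names run F→B, a span of 3 letter steps, so the interval is some kind of fourth.
Fb to B is 7 semitones. A perfect fourth is 5, so 7 makes it doubly augmented.

doubly augmented fourth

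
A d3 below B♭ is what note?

G#

B down a major third is G, so the target letter is G.
From Bb, a diminished third is 2 semitones down: G#.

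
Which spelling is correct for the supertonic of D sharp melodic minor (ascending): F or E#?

Each scale degree takes a distinct letter name. Degree 2 of a scale on D must use the letter E.
E# and F are enharmonically the same pitch, but only E# uses the letter E, so it is the correct spelling here.

E#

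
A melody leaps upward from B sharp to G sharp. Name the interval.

The letter names run B→G, a span of 5 letter steps, so the interval is some kind of sixth.
B# to G# is 8 semitones. A major sixth is 9, so 8 makes it minor.

minor sixth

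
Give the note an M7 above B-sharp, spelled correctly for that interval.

A seventh above B lands on the letter A.
A major seventh spans 11 semitones, so B# moves to pitch class 11. On the letter A that is A##.

A##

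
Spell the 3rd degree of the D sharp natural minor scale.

Degree 3 takes the letter 2 steps above D, which is F.
In natural minor, degree 3 sits 3 semitones above the tonic. D# + 3 semitones is pitch class 6, spelled on F as F#.

F#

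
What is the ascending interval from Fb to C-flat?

perfect fifth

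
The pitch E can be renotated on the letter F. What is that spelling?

Fb

Plain F sits 1 semitone above E, so on the letter F the same pitch needs a flat: Fb.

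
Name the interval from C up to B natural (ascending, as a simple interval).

The letter names run C→B, a span of 6 letter steps, so the interval is some kind of seventh.
C to B is 11 semitones. A major seventh is 11, so 11 makes it major.

major seventh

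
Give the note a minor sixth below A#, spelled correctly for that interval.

C##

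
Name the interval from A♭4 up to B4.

The letter names run A→B, a span of 1 letter step, so the interval is some kind of second.
Ab to B is 3 semitones. A major second is 2, so 3 makes it augmented.

augmented second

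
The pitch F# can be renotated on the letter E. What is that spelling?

E##

F# is pitch class 6. The letter E alone is pitch class 4.
To reach pitch class 6 from E requires an offset of +2 semitones, i.e. double sharp: E##.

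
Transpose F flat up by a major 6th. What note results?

Db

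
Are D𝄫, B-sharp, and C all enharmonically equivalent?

Yes

Dbb = pitch class 0 and B# = pitch class 0 and C = pitch class 0 — the same pitch class, so they are enharmonic equivalents.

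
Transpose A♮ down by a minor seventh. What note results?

A seventh below A lands on the letter B.
A minor seventh spans 10 semitones, so A moves to pitch class 11. On the letter B that is B.

B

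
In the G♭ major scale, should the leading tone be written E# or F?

Each scale degree takes a distinct letter name. Degree 7 of a scale on G must use the letter F.
F and E# are enharmonically the same pitch, but only F uses the letter F, so it is the correct spelling here.

F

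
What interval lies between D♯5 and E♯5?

The letter names run D→E, a span of 1 letter step, so the interval is some kind of second.
D# to E# is 2 semitones. A major second is 2, so 2 makes it major.

major second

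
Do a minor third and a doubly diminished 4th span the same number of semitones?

A minor third spans 3 semitones; a doubly diminished fourth spans 3.
They are enharmonically equivalent.

Yes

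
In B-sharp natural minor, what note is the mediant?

D#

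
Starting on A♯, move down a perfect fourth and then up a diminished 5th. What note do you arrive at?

A perfect fourth down from A# is E# (letter E, 5 semitones down).
A diminished fifth up from E# is B (letter B, 6 semitones up).

B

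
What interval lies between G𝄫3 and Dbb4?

perfect fifth

Counting letters G–A–B–C–D gives a fifth.
Gbb→Dbb = 7 semitones, exactly the perfect fifth.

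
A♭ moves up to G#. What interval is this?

augmented seventh

Counting letters A–B–C–D–E–F–G gives a seventh.
Ab→G# = 12 semitones, 1 wider than the major seventh (11), so augmented.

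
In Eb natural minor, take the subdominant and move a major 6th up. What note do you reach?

F

The subdominant of Eb natural minor is Ab.
A major sixth (9 semitones) above Ab lands on the letter F, giving F.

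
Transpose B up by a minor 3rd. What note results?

D

A third above B lands on the letter D.
A minor third spans 3 semitones, so B moves to pitch class 2. On the letter D that is D.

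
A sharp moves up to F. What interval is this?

The letter names run A→F, a span of 5 letter steps, so the interval is some kind of sixth.
A# to F is 7 semitones. A major sixth is 9, so 7 makes it diminished.

diminished sixth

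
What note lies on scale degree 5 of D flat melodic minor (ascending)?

Ab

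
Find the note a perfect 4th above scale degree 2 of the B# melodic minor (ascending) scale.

Scale degree 2 of B# melodic minor (ascending) is C##.
A perfect fourth (5 semitones) above C## lands on the letter F, giving F##.

F##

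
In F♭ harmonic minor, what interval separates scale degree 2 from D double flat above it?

Scale degree 2 of Fb harmonic minor is Gb.
Gb up to Dbb: letters G→D make it a fifth; 6 semitones makes it diminished.

diminished fifth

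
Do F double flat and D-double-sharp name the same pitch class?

No

Fbb is pitch class 3; D## is pitch class 4.
The pitch classes differ (3 vs. 4), so they are not enharmonic equivalents.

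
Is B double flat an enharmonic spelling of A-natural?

Bbb = pitch class 9 and A = pitch class 9 — the same pitch class, so they are enharmonic equivalents.

Yes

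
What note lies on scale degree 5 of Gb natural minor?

Db

The Gb natural minor scale runs Gb Ab Bbb Cb Db Ebb Fb.
Degree 5 is Db.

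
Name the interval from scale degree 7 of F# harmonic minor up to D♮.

diminished seventh

Scale degree 7 of F# harmonic minor is E#.
E# up to D: letters E→D make it a seventh; 9 semitones makes it diminished.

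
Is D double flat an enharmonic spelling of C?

Yes

Dbb = pitch class 0 and C = pitch class 0 — the same pitch class, so they are enharmonic equivalents.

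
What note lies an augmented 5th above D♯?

A fifth above D lands on the letter A.
An augmented fifth spans 8 semitones, so D# moves to pitch class 11. On the letter A that is A##.

A##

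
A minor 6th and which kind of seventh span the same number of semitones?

A minor sixth spans 8 semitones.
A seventh spanning 8 semitones is doubly diminished (the major seventh is 11).

doubly diminished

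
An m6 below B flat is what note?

A sixth below B lands on the letter D.
A minor sixth spans 8 semitones, so Bb moves to pitch class 2. On the letter D that is D.

D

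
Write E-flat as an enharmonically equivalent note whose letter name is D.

D#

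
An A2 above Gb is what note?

A

A second above G lands on the letter A.
An augmented second spans 3 semitones, so Gb moves to pitch class 9. On the letter A that is A.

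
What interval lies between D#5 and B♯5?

Counting letters D–E–F–G–A–B gives a sixth.
D#→B# = 9 semitones, exactly the major sixth.

major sixth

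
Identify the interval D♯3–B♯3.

major sixth

The letter names run D→B, a span of 5 letter steps, so the interval is some kind of sixth.
D# to B# is 9 semitones. A major sixth is 9, so 9 makes it major.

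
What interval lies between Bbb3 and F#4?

doubly augmented fifth

Counting letters B–C–D–E–F gives a fifth.
Bbb→F# = 9 semitones, 2 wider than the perfect fifth (7), so doubly augmented.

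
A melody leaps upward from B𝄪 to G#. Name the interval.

diminished sixth

The letter names run B→G, a span of 5 letter steps, so the interval is some kind of sixth.
B## to G# is 7 semitones. A major sixth is 9, so 7 makes it diminished.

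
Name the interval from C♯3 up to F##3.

augmented fourth

The letter names run C→F, a span of 3 letter steps, so the interval is some kind of fourth.
C# to F## is 6 semitones. A perfect fourth is 5, so 6 makes it augmented.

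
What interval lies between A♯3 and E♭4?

doubly diminished fifth

The letter names run A→E, a span of 4 letter steps, so the interval is some kind of fifth.
A# to Eb is 5 semitones. A perfect fifth is 7, so 5 makes it doubly diminished.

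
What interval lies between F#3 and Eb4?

Counting letters F–G–A–B–C–D–E gives a seventh.
F#→Eb = 9 semitones, 2 narrower than the major seventh (11), so diminished.

diminished seventh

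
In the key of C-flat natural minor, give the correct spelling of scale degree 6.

Abb

Degree 6 takes the letter 5 steps above C, which is A.
In natural minor, degree 6 sits 8 semitones above the tonic. Cb + 8 semitones is pitch class 7, spelled on A as Abb.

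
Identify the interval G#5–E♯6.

The letter names run G→E, a span of 5 letter steps, so the interval is some kind of sixth.
G# to E# is 9 semitones. A major sixth is 9, so 9 makes it major.

major sixth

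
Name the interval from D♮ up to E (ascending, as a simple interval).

major second

The letter names run D→E, a span of 1 letter step, so the interval is some kind of second.
D to E is 2 semitones. A major second is 2, so 2 makes it major.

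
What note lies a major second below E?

E down a major second is D, so the target letter is D.
From E, a major second is 2 semitones down: D.

D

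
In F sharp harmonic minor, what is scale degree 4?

The F# harmonic minor scale runs F# G# A B C# D E#.
Degree 4 is B.

B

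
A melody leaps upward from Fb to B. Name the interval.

Counting letters F–G–A–B gives a fourth.
Fb→B = 7 semitones, 2 wider than the perfect fourth (5), so doubly augmented.

doubly augmented fourth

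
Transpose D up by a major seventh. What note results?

D up a major seventh is C#, so the target letter is C.
From D, a major seventh is 11 semitones up: C#.

C#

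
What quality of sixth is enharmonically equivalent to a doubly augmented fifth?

A doubly augmented fifth spans 9 semitones.
A sixth spanning 9 semitones is major (the major sixth is 9).

major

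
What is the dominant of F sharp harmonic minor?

C#

Degree 5 takes the letter 4 steps above F, which is C.
In harmonic minor, degree 5 sits 7 semitones above the tonic. F# + 7 semitones is pitch class 1, spelled on C as C#.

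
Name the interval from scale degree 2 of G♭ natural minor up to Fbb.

diminished sixth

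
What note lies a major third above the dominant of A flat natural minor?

G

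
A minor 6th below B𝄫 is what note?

Db

A sixth below B lands on the letter D.
A minor sixth spans 8 semitones, so Bbb moves to pitch class 1. On the letter D that is Db.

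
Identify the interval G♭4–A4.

The letter names run G→A, a span of 1 letter step, so the interval is some kind of second.
Gb to A is 3 semitones. A major second is 2, so 3 makes it augmented.

augmented second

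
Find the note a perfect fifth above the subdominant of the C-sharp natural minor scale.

C#

The subdominant of C# natural minor is F#.
A perfect fifth (7 semitones) above F# lands on the letter C, giving C#.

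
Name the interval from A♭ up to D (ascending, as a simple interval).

augmented fourth

The letter names run A→D, a span of 3 letter steps, so the interval is some kind of fourth.
Ab to D is 6 semitones. A perfect fourth is 5, so 6 makes it augmented.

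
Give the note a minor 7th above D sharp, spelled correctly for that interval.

C#

A seventh above D lands on the letter C.
A minor seventh spans 10 semitones, so D# moves to pitch class 1. On the letter C that is C#.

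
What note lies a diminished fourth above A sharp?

A fourth above A lands on the letter D.
A diminished fourth spans 4 semitones, so A# moves to pitch class 2. On the letter D that is D.

D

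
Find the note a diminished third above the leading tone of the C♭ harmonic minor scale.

Dbb

The leading tone of Cb harmonic minor is Bb.
A diminished third (2 semitones) above Bb lands on the letter D, giving Dbb.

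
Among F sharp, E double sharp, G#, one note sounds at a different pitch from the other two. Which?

In 12-tone equal temperament, enharmonic equivalents share a pitch class. F# is pitch class 6; E## is pitch class 6; G# is pitch class 8.
F# and E## share pitch class 6, while G# is pitch class 8.

G#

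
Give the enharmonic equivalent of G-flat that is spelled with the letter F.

Plain F sits 1 semitone below Gb, so on the letter F the same pitch needs a sharp: F#.

F#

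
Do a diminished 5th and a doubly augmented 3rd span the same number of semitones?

A diminished fifth spans 6 semitones; a doubly augmented third spans 6.
They are enharmonically equivalent.

Yes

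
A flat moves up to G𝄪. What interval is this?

The letter names run A→G, a span of 6 letter steps, so the interval is some kind of seventh.
Ab to G## is 13 semitones. A major seventh is 11, so 13 makes it doubly augmented.

doubly augmented seventh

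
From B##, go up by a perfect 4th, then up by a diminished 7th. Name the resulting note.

A perfect fourth up from B## is E## (letter E, 5 semitones up).
A diminished seventh up from E## is D# (letter D, 9 semitones up).

D#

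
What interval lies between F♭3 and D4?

Counting letters F–G–A–B–C–D gives a sixth.
Fb→D = 10 semitones, 1 wider than the major sixth (9), so augmented.

augmented sixth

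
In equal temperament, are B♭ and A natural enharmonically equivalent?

No

Two spellings are enharmonically equivalent only if they share a pitch class.
Here Bb → 10, A → 9; 9 ≠ 10, so they are not.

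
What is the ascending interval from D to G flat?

diminished fourth

The letter names run D→G, a span of 3 letter steps, so the interval is some kind of fourth.
D to Gb is 4 semitones. A perfect fourth is 5, so 4 makes it diminished.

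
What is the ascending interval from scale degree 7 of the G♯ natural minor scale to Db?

Scale degree 7 of G# natural minor is F#.
F# up to Db: letters F→D make it a sixth; 7 semitones makes it diminished.

diminished sixth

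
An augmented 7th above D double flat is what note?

A seventh above D lands on the letter C.
An augmented seventh spans 12 semitones, so Dbb moves to pitch class 0. On the letter C that is C.

C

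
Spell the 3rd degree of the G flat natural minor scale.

Bbb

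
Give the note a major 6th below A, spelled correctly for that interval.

C

A sixth below A lands on the letter C.
A major sixth spans 9 semitones, so A moves to pitch class 0. On the letter C that is C.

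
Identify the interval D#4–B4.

minor sixth

The letter names run D→B, a span of 5 letter steps, so the interval is some kind of sixth.
D# to B is 8 semitones. A major sixth is 9, so 8 makes it minor.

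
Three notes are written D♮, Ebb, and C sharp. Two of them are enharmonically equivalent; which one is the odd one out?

C#

In 12-tone equal temperament, enharmonic equivalents share a pitch class. D is pitch class 2; Ebb is pitch class 2; C# is pitch class 1.
D and Ebb share pitch class 2, while C# is pitch class 1.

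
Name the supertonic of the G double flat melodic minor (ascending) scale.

Degree 2 takes the letter 1 step above G, which is A.
In melodic minor (ascending), degree 2 sits 2 semitones above the tonic. Gbb + 2 semitones is pitch class 7, spelled on A as Abb.

Abb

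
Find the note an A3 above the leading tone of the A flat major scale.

B#

The leading tone of Ab major is G.
An augmented third (5 semitones) above G lands on the letter B, giving B#.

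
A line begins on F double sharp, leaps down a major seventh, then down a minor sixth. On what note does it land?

A major seventh down from F## is G# (letter G, 11 semitones down).
A minor sixth down from G# is B# (letter B, 8 semitones down).

B#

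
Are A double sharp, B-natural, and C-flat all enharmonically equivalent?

A## is pitch class 11; B is pitch class 11; Cb is pitch class 11.
All spellings map to pitch class 11, so they are enharmonically equivalent.

Yes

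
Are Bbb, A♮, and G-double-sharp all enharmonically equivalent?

Bbb is pitch class 9; A is pitch class 9; G## is pitch class 9.
All spellings map to pitch class 9, so they are enharmonically equivalent.

Yes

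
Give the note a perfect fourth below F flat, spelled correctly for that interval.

Cb

A fourth below F lands on the letter C.
A perfect fourth spans 5 semitones, so Fb moves to pitch class 11. On the letter C that is Cb.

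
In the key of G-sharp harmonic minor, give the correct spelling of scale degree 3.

B

Degree 3 takes the letter 2 steps above G, which is B.
In harmonic minor, degree 3 sits 3 semitones above the tonic. G# + 3 semitones is pitch class 11, spelled on B as B.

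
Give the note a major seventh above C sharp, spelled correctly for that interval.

C up a major seventh is B, so the target letter is B.
From C#, a major seventh is 11 semitones up: B#.

B#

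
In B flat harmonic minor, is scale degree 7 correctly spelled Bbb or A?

Each scale degree takes a distinct letter name. Degree 7 of a scale on B must use the letter A.
A and Bbb are enharmonically the same pitch, but only A uses the letter A, so it is the correct spelling here.

A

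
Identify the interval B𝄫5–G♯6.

doubly augmented sixth

The letter names run B→G, a span of 5 letter steps, so the interval is some kind of sixth.
Bbb to G# is 11 semitones. A major sixth is 9, so 11 makes it doubly augmented.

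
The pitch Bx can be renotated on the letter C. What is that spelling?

B## is pitch class 1. The letter C alone is pitch class 0.
To reach pitch class 1 from C requires an offset of +1 semitone, i.e. sharp: C#.

C#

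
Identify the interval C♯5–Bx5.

The letter names run C→B, a span of 6 letter steps, so the interval is some kind of seventh.
C# to B## is 12 semitones. A major seventh is 11, so 12 makes it augmented.

augmented seventh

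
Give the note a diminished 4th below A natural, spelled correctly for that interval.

A down a perfect fourth is E, so the target letter is E.
From A, a diminished fourth is 4 semitones down: E#.

E#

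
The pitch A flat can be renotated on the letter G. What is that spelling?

Plain G sits 1 semitone below Ab, so on the letter G the same pitch needs a sharp: G#.

G#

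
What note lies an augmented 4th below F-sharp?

C

A fourth below F lands on the letter C.
An augmented fourth spans 6 semitones, so F# moves to pitch class 0. On the letter C that is C.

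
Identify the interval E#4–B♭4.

doubly diminished fifth

The letter names run E→B, a span of 4 letter steps, so the interval is some kind of fifth.
E# to Bb is 5 semitones. A perfect fifth is 7, so 5 makes it doubly diminished.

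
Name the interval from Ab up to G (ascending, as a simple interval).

major seventh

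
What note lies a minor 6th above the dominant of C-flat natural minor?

Ebb

The dominant of Cb natural minor is Gb.
A minor sixth (8 semitones) above Gb lands on the letter E, giving Ebb.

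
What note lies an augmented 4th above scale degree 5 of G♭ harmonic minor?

Scale degree 5 of Gb harmonic minor is Db.
An augmented fourth (6 semitones) above Db lands on the letter G, giving G.

G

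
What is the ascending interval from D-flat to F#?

augmented third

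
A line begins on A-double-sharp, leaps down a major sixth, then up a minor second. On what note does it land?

A major sixth down from A## is C## (letter C, 9 semitones down).
A minor second up from C## is D# (letter D, 1 semitone up).

D#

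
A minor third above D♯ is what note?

F#

D up a major third is F#, so the target letter is F.
From D#, a minor third is 3 semitones up: F#.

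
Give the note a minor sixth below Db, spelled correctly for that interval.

D down a major sixth is F, so the target letter is F.
From Db, a minor sixth is 8 semitones down: F.

F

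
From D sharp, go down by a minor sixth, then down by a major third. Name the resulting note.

A minor sixth down from D# is F## (letter F, 8 semitones down).
A major third down from F## is D# (letter D, 4 semitones down).

D#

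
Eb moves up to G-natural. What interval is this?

The letter names run E→G, a span of 2 letter steps, so the interval is some kind of third.
Eb to G is 4 semitones. A major third is 4, so 4 makes it major.

major third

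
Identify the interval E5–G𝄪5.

Counting letters E–F–G gives a third.
E→G## = 5 semitones, 1 wider than the major third (4), so augmented.

augmented third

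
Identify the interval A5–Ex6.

Counting letters A–B–C–D–E gives a fifth.
A→E## = 9 semitones, 2 wider than the perfect fifth (7), so doubly augmented.

doubly augmented fifth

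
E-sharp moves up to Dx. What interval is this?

major seventh

Counting letters E–F–G–A–B–C–D gives a seventh.
E#→D## = 11 semitones, exactly the major seventh.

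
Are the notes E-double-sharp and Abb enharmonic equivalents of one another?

No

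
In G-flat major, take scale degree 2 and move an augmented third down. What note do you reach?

Scale degree 2 of Gb major is Ab.
An augmented third (5 semitones) below Ab lands on the letter F, giving Fbb.

Fbb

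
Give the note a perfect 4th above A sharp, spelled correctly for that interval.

D#

A up a perfect fourth is D, so the target letter is D.
From A#, a perfect fourth is 5 semitones up: D#.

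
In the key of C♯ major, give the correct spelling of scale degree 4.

F#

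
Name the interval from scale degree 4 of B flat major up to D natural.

Scale degree 4 of Bb major is Eb.
Eb up to D: letters E→D make it a seventh; 11 semitones makes it major.

major seventh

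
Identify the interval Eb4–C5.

The letter names run E→C, a span of 5 letter steps, so the interval is some kind of sixth.
Eb to C is 9 semitones. A major sixth is 9, so 9 makes it major.

major sixth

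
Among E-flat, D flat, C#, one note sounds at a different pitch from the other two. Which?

In 12-tone equal temperament, enharmonic equivalents share a pitch class. Eb is pitch class 3; Db is pitch class 1; C# is pitch class 1.
Db and C# share pitch class 1, while Eb is pitch class 3.

Eb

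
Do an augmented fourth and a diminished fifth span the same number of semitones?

An augmented fourth spans 6 semitones; a diminished fifth spans 6.
They are enharmonically equivalent.

Yes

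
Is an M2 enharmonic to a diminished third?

A major second spans 2 semitones; a diminished third spans 2.
They are enharmonically equivalent.

Yes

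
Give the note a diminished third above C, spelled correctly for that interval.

A third above C lands on the letter E.
A diminished third spans 2 semitones, so C moves to pitch class 2. On the letter E that is Ebb.

Ebb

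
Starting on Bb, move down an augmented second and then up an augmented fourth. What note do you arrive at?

An augmented second down from Bb is Abb (letter A, 3 semitones down).
An augmented fourth up from Abb is Db (letter D, 6 semitones up).

Db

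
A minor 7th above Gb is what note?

A seventh above G lands on the letter F.
A minor seventh spans 10 semitones, so Gb moves to pitch class 4. On the letter F that is Fb.

Fb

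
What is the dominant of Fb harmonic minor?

The Fb harmonic minor scale runs Fb Gb Abb Bbb Cb Dbb Eb.
Degree 5 is Cb.

Cb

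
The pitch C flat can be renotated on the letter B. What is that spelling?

Plain B sits at the same pitch as Cb, so on the letter B the same pitch needs a natural: B.

B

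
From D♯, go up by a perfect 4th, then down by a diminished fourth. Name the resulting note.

A perfect fourth up from D# is G# (letter G, 5 semitones up).
A diminished fourth down from G# is D## (letter D, 4 semitones down).

D##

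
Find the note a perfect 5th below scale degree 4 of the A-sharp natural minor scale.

Scale degree 4 of A# natural minor is D#.
A perfect fifth (7 semitones) below D# lands on the letter G, giving G#.

G#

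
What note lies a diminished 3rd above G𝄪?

B

G up a major third is B, so the target letter is B.
From G##, a diminished third is 2 semitones up: B.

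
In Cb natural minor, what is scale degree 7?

The Cb natural minor scale runs Cb Db Ebb Fb Gb Abb Bbb.
Degree 7 is Bbb.

Bbb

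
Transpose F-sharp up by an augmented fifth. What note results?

C##

F up a perfect fifth is C, so the target letter is C.
From F#, an augmented fifth is 8 semitones up: C##.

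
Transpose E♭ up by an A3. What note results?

E up a major third is G#, so the target letter is G.
From Eb, an augmented third is 5 semitones up: G#.

G#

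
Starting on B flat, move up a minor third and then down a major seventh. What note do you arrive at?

Ebb

A minor third up from Bb is Db (letter D, 3 semitones up).
A major seventh down from Db is Ebb (letter E, 11 semitones down).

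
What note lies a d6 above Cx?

A

A sixth above C lands on the letter A.
A diminished sixth spans 7 semitones, so C## moves to pitch class 9. On the letter A that is A.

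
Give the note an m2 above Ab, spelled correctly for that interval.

A up a major second is B, so the target letter is B.
From Ab, a minor second is 1 semitone up: Bbb.

Bbb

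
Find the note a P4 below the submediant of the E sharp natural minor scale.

The submediant of E# natural minor is C#.
A perfect fourth (5 semitones) below C# lands on the letter G, giving G#.

G#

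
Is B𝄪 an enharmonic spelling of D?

No

Two spellings are enharmonically equivalent only if they share a pitch class.
Here B## → 1, D → 2; 1 ≠ 2, so they are not.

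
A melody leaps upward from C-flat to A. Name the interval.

augmented sixth

Counting letters C–D–E–F–G–A gives a sixth.
Cb→A = 10 semitones, 1 wider than the major sixth (9), so augmented.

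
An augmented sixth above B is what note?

B up a major sixth is G#, so the target letter is G.
From B, an augmented sixth is 10 semitones up: G##.

G##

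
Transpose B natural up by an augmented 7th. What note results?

A seventh above B lands on the letter A.
An augmented seventh spans 12 semitones, so B moves to pitch class 11. On the letter A that is A##.

A##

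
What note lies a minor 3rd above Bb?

Db

B up a major third is D#, so the target letter is D.
From Bb, a minor third is 3 semitones up: Db.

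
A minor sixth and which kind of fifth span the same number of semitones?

A minor sixth spans 8 semitones.
A fifth spanning 8 semitones is augmented (the perfect fifth is 7).

augmented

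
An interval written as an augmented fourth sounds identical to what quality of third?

An augmented fourth spans 6 semitones.
A third spanning 6 semitones is doubly augmented (the major third is 4).

doubly augmented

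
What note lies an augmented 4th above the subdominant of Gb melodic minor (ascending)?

F

The subdominant of Gb melodic minor (ascending) is Cb.
An augmented fourth (6 semitones) above Cb lands on the letter F, giving F.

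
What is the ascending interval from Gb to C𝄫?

diminished fourth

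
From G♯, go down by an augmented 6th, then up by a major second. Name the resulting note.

An augmented sixth down from G# is Bb (letter B, 10 semitones down).
A major second up from Bb is C (letter C, 2 semitones up).

C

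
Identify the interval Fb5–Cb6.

The letter names run F→C, a span of 4 letter steps, so the interval is some kind of fifth.
Fb to Cb is 7 semitones. A perfect fifth is 7, so 7 makes it perfect.

perfect fifth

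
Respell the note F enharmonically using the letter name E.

Plain E sits 1 semitone below F, so on the letter E the same pitch needs a sharp: E#.

E#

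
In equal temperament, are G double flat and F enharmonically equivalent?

Gbb is pitch class 5; F is pitch class 5.
All spellings map to pitch class 5, so they are enharmonically equivalent.

Yes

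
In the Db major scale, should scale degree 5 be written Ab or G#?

Ab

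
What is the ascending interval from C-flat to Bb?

major seventh

The letter names run C→B, a span of 6 letter steps, so the interval is some kind of seventh.
Cb to Bb is 11 semitones. A major seventh is 11, so 11 makes it major.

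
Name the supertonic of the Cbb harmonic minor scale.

Dbb

Degree 2 takes the letter 1 step above C, which is D.
In harmonic minor, degree 2 sits 2 semitones above the tonic. Cbb + 2 semitones is pitch class 0, spelled on D as Dbb.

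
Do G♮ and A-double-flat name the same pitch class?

G is pitch class 7; Abb is pitch class 7.
All spellings map to pitch class 7, so they are enharmonically equivalent.

Yes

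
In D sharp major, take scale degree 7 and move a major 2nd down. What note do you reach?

B#

Scale degree 7 of D# major is C##.
A major second (2 semitones) below C## lands on the letter B, giving B#.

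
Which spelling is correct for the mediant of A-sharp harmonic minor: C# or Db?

Each scale degree takes a distinct letter name. Degree 3 of a scale on A must use the letter C.
C# and Db are enharmonically the same pitch, but only C# uses the letter C, so it is the correct spelling here.

C#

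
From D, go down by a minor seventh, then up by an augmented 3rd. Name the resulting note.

G##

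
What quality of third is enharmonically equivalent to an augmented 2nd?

minor

An augmented second spans 3 semitones.
A third spanning 3 semitones is minor (the major third is 4).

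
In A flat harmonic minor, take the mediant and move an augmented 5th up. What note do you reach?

G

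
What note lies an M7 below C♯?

D

A seventh below C lands on the letter D.
A major seventh spans 11 semitones, so C# moves to pitch class 2. On the letter D that is D.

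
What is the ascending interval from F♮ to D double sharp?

Counting letters F–G–A–B–C–D gives a sixth.
F→D## = 11 semitones, 2 wider than the major sixth (9), so doubly augmented.

doubly augmented sixth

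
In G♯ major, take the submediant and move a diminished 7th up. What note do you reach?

D

The submediant of G# major is E#.
A diminished seventh (9 semitones) above E# lands on the letter D, giving D.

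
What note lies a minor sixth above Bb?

A sixth above B lands on the letter G.
A minor sixth spans 8 semitones, so Bb moves to pitch class 6. On the letter G that is Gb.

Gb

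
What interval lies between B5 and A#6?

The letter names run B→A, a span of 6 letter steps, so the interval is some kind of seventh.
B to A# is 11 semitones. A major seventh is 11, so 11 makes it major.

major seventh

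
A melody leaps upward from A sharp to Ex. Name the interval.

Counting letters A–B–C–D–E gives a fifth.
A#→E## = 8 semitones, 1 wider than the perfect fifth (7), so augmented.

augmented fifth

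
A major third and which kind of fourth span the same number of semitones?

A major third spans 4 semitones.
A fourth spanning 4 semitones is diminished (the perfect fourth is 5).

diminished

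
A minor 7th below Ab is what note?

A seventh below A lands on the letter B.
A minor seventh spans 10 semitones, so Ab moves to pitch class 10. On the letter B that is Bb.

Bb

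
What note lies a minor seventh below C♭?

Db

A seventh below C lands on the letter D.
A minor seventh spans 10 semitones, so Cb moves to pitch class 1. On the letter D that is Db.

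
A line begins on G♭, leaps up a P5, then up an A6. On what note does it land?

A perfect fifth up from Gb is Db (letter D, 7 semitones up).
An augmented sixth up from Db is B (letter B, 10 semitones up).

B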